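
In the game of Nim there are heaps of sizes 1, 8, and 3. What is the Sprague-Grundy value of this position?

In binary:
  0001  (1)
  1000  (8)
  0011  (3)
  ----
  1010  (10)

10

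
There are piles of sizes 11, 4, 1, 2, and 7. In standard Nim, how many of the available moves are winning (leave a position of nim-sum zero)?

1

Compute the nim-sum pairwise:
11 ⊕ 4 = 15
15 ⊕ 1 = 14
14 ⊕ 2 = 12
12 ⊕ 7 = 11
The overall nim-sum is X = 11. A pile of size p has a winning move iff p XOR X < p (reduce it to p XOR X).
  11: 11 XOR 11 = 0 < 11 — winning move (to 0).
  4: 4 XOR 11 = 15 ≥ 4 — no move.
  1: 1 XOR 11 = 10 ≥ 1 — no move.
  2: 2 XOR 11 = 9 ≥ 2 — no move.
  7: 7 XOR 11 = 12 ≥ 7 — no move.
That gives 1 winning move.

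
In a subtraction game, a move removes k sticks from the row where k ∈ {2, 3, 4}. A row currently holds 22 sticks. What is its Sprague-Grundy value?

2

Grundy values for subtraction set {2, 3, 4}:
k:     0  1  2  3  4  5  6  7  8  9 10 11 12 13 14 15 16 17 18 19 20 21 22
g(k):  0  0  1  1  2  2  0  0  1  1  2  2  0  0  1  1  2  2  0  0  1  1  2
So g(22) = 2.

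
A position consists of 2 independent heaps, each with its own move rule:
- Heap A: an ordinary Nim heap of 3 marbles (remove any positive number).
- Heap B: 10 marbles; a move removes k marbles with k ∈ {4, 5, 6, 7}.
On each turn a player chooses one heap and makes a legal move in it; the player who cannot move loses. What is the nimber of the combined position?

Heap A is a plain Nim heap of size 3, so its Grundy value is 3.
Build the Grundy sequence for heap B with g(k) = mex{g(k−s) : s ∈ {4, 5, 6, 7}, s ≤ k}:
k:     0  1  2  3  4  5  6  7  8  9 10
g(k):  0  0  0  0  1  1  1  1  2  2  2
So g(10) = 2.
By the Sprague-Grundy theorem, the Grundy value of a sum of independent games is the XOR of the component values.
Combined value = 3 ⊕ 2 = 1.

1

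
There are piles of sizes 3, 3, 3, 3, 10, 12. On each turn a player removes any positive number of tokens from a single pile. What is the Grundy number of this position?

6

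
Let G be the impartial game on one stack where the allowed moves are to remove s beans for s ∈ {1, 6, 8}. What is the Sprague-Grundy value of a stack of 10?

Compute g(0), g(1), … for moves {1, 6, 8}:
k:     0  1  2  3  4  5  6  7  8  9 10
g(k):  0  1  0  1  0  1  2  0  1  0  1
So g(10) = 1.

1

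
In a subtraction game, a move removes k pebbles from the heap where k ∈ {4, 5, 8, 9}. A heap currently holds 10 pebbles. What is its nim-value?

2

Build the Grundy sequence with g(k) = mex{g(k−s) : s ∈ {4, 5, 8, 9}, s ≤ k}:
k:     0  1  2  3  4  5  6  7  8  9 10
g(k):  0  0  0  0  1  1  1  1  2  2  2
So g(10) = 2.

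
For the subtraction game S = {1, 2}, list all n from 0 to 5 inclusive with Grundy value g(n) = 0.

Compute g(0), g(1), … for moves {1, 2}:
k:     0  1  2  3  4  5
g(k):  0  1  2  0  1  2
The P-positions (g = 0) in 0..5 are 0, 3.

0, 3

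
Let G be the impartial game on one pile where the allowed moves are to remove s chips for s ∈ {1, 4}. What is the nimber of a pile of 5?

0

Build the Grundy sequence with g(k) = mex{g(k−s) : s ∈ {1, 4}, s ≤ k}:
g(0) = mex{} = 0
g(1) = mex{0} = 1
g(2) = mex{1} = 0
g(3) = mex{0} = 1
g(4) = mex{0,1} = 2
g(5) = mex{1,2} = 0
So g(5) = 0.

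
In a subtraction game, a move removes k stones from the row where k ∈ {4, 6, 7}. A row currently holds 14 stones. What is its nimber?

0

Build the Grundy sequence with g(k) = mex{g(k−s) : s ∈ {4, 6, 7}, s ≤ k}:
g(0) = mex{} = 0
g(1) = mex{} = 0
g(2) = mex{} = 0
g(3) = mex{} = 0
g(4) = mex{0} = 1
g(5) = mex{0} = 1
g(6) = mex{0} = 1
g(7) = mex{0} = 1
g(8) = mex{0,1} = 2
g(9) = mex{0,1} = 2
g(10) = mex{0,1} = 2
g(11) = mex{1} = 0
g(12) = mex{1,2} = 0
g(13) = mex{1,2} = 0
g(14) = mex{1,2} = 0
So g(14) = 0.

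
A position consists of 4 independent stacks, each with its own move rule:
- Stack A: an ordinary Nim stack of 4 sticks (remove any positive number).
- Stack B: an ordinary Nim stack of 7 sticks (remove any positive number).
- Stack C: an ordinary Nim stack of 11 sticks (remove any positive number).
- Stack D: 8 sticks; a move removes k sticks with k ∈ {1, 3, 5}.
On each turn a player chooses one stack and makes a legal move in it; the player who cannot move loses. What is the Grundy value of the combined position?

Stack A is a plain Nim stack of size 4, so its Grundy value is 4.
Stack B is a plain Nim stack of size 7, so its Grundy value is 7.
Stack C is a plain Nim stack of size 11, so its Grundy value is 11.
Grundy values for stack D (subtraction set {1, 3, 5}):
g(0) = mex{} = 0
g(1) = mex{0} = 1
g(2) = mex{1} = 0
g(3) = mex{0} = 1
g(4) = mex{1} = 0
g(5) = mex{0} = 1
g(6) = mex{1} = 0
g(7) = mex{0} = 1
g(8) = mex{1} = 0
So g(8) = 0.
The value of a disjunctive sum is the nim-sum of the parts.
Combined value = 4 ⊕ 7 ⊕ 11 ⊕ 0 = 8.

8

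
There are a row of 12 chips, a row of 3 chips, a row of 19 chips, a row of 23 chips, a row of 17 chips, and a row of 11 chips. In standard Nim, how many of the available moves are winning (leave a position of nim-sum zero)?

3

Nim-sum: 12 XOR 3 XOR 19 XOR 23 XOR 17 XOR 11 = 17.
The overall nim-sum is X = 17. A row of size p has a winning move iff p XOR X < p (reduce it to p XOR X).
  12: 12 XOR 17 = 29 ≥ 12 — no move.
  3: 3 XOR 17 = 18 ≥ 3 — no move.
  19: 19 XOR 17 = 2 < 19 — winning move (to 2).
  23: 23 XOR 17 = 6 < 23 — winning move (to 6).
  17: 17 XOR 17 = 0 < 17 — winning move (to 0).
  11: 11 XOR 17 = 26 ≥ 11 — no move.
That gives 3 winning moves.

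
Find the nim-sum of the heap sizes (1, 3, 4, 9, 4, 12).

7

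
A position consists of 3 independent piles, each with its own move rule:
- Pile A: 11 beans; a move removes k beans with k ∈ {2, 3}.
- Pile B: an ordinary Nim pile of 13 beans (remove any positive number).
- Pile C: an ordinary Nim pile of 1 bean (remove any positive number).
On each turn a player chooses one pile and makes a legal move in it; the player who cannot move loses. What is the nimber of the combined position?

12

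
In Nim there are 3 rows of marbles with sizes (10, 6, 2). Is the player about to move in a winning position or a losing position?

Compute the nim-sum pairwise:
10 ⊕ 6 = 12
12 ⊕ 2 = 14
The nim-sum is 14 ≠ 0, so this is an N-position: the player to move can win.

Winning position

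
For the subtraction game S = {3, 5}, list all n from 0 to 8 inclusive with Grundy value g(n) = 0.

0, 1, 2, 8

Build the Grundy sequence with g(k) = mex{g(k−s) : s ∈ {3, 5}, s ≤ k}:
k:     0  1  2  3  4  5  6  7  8
g(k):  0  0  0  1  1  1  2  2  0
The P-positions (g = 0) in 0..8 are 0, 1, 2, 8.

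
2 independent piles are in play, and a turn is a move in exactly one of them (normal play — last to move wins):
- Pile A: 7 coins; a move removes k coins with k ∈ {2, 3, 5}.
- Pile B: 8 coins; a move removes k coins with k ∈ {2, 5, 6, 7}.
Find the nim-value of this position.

2

For pile A, compute g(0), g(1), … with moves {2, 3, 5}:
g(0) = mex{} = 0
g(1) = mex{} = 0
g(2) = mex{0} = 1
g(3) = mex{0} = 1
g(4) = mex{0,1} = 2
g(5) = mex{0,1} = 2
g(6) = mex{0,1,2} = 3
g(7) = mex{1,2} = 0
So g(7) = 0.
Grundy values for pile B (subtraction set {2, 5, 6, 7}):
k:     0  1  2  3  4  5  6  7  8
g(k):  0  0  1  1  0  2  1  3  2
So g(8) = 2.
By the Sprague-Grundy theorem, the Grundy value of a sum of independent games is the XOR of the component values.
Combined value = 0 ⊕ 2 = 2.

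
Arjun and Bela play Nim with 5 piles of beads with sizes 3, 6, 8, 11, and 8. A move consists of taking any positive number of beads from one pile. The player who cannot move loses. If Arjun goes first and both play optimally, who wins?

Compute the nim-sum pairwise:
3 ⊕ 6 = 5
5 ⊕ 8 = 13
13 ⊕ 11 = 6
6 ⊕ 8 = 14
The nim-sum is 14 ≠ 0, so this is an N-position: the player to move can win; Arjun has a winning move.

Arjun wins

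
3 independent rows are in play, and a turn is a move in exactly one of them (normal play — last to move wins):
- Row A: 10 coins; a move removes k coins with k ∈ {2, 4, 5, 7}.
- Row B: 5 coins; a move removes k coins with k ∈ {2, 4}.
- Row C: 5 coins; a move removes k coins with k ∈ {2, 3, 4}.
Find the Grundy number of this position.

0

For row A, compute g(0), g(1), … with moves {2, 4, 5, 7}:
k:     0  1  2  3  4  5  6  7  8  9 10
g(k):  0  0  1  1  2  2  3  3  4  0  0
So g(10) = 0.
For row B, compute g(0), g(1), … with moves {2, 4}:
k:     0  1  2  3  4  5
g(k):  0  0  1  1  2  2
So g(5) = 2.
For row C, compute g(0), g(1), … with moves {2, 3, 4}:
g(0) = mex{} = 0
g(1) = mex{} = 0
g(2) = mex{0} = 1
g(3) = mex{0} = 1
g(4) = mex{0,1} = 2
g(5) = mex{0,1} = 2
So g(5) = 2.
The value of a disjunctive sum is the nim-sum of the parts.
Combined value = 0 XOR 2 XOR 2 = 0.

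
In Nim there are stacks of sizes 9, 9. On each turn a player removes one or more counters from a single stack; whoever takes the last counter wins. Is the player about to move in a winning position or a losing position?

Nim-sum: 9 ⊕ 9 = 0.
The nim-sum is 0, so this is a P-position: the player to move is in a losing position under optimal play.

Losing position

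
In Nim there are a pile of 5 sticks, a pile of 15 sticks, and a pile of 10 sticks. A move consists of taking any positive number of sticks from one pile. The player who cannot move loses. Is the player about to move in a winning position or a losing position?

Nim-sum: 5 XOR 15 XOR 10 = 0.
The nim-sum is 0, so this is a P-position: the player to move is in a losing position under optimal play.

Losing position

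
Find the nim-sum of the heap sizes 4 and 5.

In binary:
  100  (4)
  101  (5)
  ---
  001  (1)

1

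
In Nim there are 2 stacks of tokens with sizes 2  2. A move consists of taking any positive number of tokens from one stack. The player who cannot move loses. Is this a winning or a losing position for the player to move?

Losing position

Bitwise XOR of the heap sizes:
  10  (2)
  10  (2)
  --
  00  (0)
The nim-sum is 0, so this is a P-position: the player to move is in a losing position under optimal play.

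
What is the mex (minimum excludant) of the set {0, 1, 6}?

2

The values 0, 1 are all present; 2 is the first non-negative integer missing from the set.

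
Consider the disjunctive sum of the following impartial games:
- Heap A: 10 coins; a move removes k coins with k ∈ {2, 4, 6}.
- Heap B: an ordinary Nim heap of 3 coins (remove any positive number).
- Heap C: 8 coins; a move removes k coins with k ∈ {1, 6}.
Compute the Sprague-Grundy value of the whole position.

3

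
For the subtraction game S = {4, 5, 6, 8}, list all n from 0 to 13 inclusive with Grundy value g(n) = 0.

0, 1, 2, 3, 12, 13

Build the Grundy sequence with g(k) = mex{g(k−s) : s ∈ {4, 5, 6, 8}, s ≤ k}:
k:     0  1  2  3  4  5  6  7  8  9 10 11 12 13
g(k):  0  0  0  0  1  1  1  1  2  2  2  2  0  0
The P-positions (g = 0) in 0..13 are 0, 1, 2, 3, 12, 13.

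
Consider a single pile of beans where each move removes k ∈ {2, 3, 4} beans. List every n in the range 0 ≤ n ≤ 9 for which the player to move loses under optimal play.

Build the Grundy sequence with g(k) = mex{g(k−s) : s ∈ {2, 3, 4}, s ≤ k}:
k:     0  1  2  3  4  5  6  7  8  9
g(k):  0  0  1  1  2  2  0  0  1  1
The P-positions (g = 0) in 0..9 are 0, 1, 6, 7.

0, 1, 6, 7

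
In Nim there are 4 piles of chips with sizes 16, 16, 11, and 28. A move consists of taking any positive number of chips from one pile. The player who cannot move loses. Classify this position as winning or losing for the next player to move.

Compute the nim-sum pairwise:
16 XOR 16 = 0
0 XOR 11 = 11
11 XOR 28 = 23
The nim-sum is 23 ≠ 0, so this is an N-position: the player to move can win.

Winning position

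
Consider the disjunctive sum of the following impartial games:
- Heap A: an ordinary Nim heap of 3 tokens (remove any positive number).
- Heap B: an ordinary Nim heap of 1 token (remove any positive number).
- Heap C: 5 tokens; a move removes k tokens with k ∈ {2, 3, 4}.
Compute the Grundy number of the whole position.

0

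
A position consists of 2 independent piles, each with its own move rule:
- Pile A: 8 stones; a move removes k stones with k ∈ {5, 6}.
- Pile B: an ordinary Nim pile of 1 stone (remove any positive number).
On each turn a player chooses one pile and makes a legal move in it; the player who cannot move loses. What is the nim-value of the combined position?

For pile A, compute g(0), g(1), … with moves {5, 6}:
k:     0  1  2  3  4  5  6  7  8
g(k):  0  0  0  0  0  1  1  1  1
So g(8) = 1.
Pile B is a plain Nim pile of size 1, so its Grundy value is 1.
By the Sprague-Grundy theorem, the Grundy value of a sum of independent games is the XOR of the component values.
Combined value = 1 ⊕ 1 = 0.

0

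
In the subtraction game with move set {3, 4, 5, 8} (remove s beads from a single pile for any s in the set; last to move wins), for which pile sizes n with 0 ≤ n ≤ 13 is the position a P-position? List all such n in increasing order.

0, 1, 2, 11, 12, 13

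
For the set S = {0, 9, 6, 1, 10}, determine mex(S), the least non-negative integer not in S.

The values 0, 1 are all present; 2 is the first non-negative integer missing from the set.

2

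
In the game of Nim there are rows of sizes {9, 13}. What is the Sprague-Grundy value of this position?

In binary:
  1001  (9)
  1101  (13)
  ----
  0100  (4)

4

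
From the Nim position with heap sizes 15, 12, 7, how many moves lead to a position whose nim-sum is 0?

In binary:
  1111  (15)
  1100  (12)
  0111  (7)
  ----
  0100  (4)
The overall nim-sum is X = 4. A heap of size p has a winning move iff p XOR X < p (reduce it to p XOR X).
  15: 15 XOR 4 = 11 < 15 — winning move (to 11).
  12: 12 XOR 4 = 8 < 12 — winning move (to 8).
  7: 7 XOR 4 = 3 < 7 — winning move (to 3).
That gives 3 winning moves.

3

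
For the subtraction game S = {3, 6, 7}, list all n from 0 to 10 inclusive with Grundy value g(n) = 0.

Compute g(0), g(1), … for moves {3, 6, 7}:
k:     0  1  2  3  4  5  6  7  8  9 10
g(k):  0  0  0  1  1  1  2  2  2  3  0
The P-positions (g = 0) in 0..10 are 0, 1, 2, 10.

0, 1, 2, 10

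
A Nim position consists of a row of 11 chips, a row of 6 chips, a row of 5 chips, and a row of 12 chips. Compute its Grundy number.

4

Bitwise XOR of the heap sizes:
  1011  (11)
  0110  (6)
  0101  (5)
  1100  (12)
  ----
  0100  (4)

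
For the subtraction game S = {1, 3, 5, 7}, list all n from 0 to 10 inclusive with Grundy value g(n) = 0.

0, 2, 4, 6, 8, 10

Grundy values for subtraction set {1, 3, 5, 7}:
g(0) = mex{} = 0
g(1) = mex{0} = 1
g(2) = mex{1} = 0
g(3) = mex{0} = 1
g(4) = mex{1} = 0
g(5) = mex{0} = 1
g(6) = mex{1} = 0
g(7) = mex{0} = 1
g(8) = mex{1} = 0
g(9) = mex{0} = 1
g(10) = mex{1} = 0
The P-positions (g = 0) in 0..10 are 0, 2, 4, 6, 8, 10.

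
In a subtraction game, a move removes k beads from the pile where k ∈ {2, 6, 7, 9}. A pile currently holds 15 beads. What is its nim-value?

0

Compute g(0), g(1), … for moves {2, 6, 7, 9}:
k:     0  1  2  3  4  5  6  7  8  9 10 11 12 13 14 15
g(k):  0  0  1  1  0  0  1  1  2  2  3  3  2  2  3  0
So g(15) = 0.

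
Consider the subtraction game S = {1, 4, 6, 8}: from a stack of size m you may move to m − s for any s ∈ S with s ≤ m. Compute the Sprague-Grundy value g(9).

Compute g(0), g(1), … for moves {1, 4, 6, 8}:
g(0) = mex{} = 0
g(1) = mex{0} = 1
g(2) = mex{1} = 0
g(3) = mex{0} = 1
g(4) = mex{0,1} = 2
g(5) = mex{1,2} = 0
g(6) = mex{0} = 1
g(7) = mex{1} = 0
g(8) = mex{0,2} = 1
g(9) = mex{0,1} = 2
So g(9) = 2.

2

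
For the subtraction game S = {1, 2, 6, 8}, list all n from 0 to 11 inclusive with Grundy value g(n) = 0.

0, 3, 7, 10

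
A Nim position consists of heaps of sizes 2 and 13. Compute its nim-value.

15

Write each in binary and XOR column by column:
  0010  (2)
  1101  (13)
  ----
  1111  (15)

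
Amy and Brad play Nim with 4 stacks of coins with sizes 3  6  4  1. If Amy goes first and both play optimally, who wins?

Bitwise XOR of the heap sizes:
  011  (3)
  110  (6)
  100  (4)
  001  (1)
  ---
  000  (0)
The nim-sum is 0, so this is a P-position: the player to move is in a losing position under optimal play; Amy is about to move from it and so loses — Brad wins.

Brad wins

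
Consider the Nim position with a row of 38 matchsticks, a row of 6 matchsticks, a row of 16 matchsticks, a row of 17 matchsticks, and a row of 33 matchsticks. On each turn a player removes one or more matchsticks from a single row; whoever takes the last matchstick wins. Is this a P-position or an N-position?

Nim-sum: 38 XOR 6 XOR 16 XOR 17 XOR 33 = 0.
The nim-sum is 0, so this is a P-position: the player to move is in a losing position under optimal play.

P-position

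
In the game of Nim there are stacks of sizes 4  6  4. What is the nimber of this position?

6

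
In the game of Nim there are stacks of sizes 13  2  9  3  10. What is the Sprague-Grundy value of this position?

15

Compute the nim-sum pairwise:
13 ⊕ 2 = 15
15 ⊕ 9 = 6
6 ⊕ 3 = 5
5 ⊕ 10 = 15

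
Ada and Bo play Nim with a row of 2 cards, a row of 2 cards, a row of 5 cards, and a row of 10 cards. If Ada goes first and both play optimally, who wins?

Ada wins

Compute the nim-sum pairwise:
2 ^ 2 = 0
0 ^ 5 = 5
5 ^ 10 = 15
The nim-sum is 15 ≠ 0, so this is an N-position: the player to move can win; Ada has a winning move.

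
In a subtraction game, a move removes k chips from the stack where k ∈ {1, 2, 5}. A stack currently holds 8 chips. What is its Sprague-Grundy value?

2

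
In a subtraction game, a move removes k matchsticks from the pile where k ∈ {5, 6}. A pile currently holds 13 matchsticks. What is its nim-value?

Compute g(0), g(1), … for moves {5, 6}:
k:     0  1  2  3  4  5  6  7  8  9 10 11 12 13
g(k):  0  0  0  0  0  1  1  1  1  1  2  0  0  0
So g(13) = 0.

0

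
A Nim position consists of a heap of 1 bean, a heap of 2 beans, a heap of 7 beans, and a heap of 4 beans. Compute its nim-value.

0

Write each in binary and XOR column by column:
  001  (1)
  010  (2)
  111  (7)
  100  (4)
  ---
  000  (0)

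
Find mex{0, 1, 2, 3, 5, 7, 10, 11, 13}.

The values 0, 1, 2, 3 are all present; 4 is the first non-negative integer missing from the set.

4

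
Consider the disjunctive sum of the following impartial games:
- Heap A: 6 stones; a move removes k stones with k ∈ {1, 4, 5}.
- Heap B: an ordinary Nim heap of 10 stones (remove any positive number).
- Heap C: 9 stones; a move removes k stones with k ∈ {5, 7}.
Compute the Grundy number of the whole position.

9

Grundy values for heap A (subtraction set {1, 4, 5}):
g(0) = mex{} = 0
g(1) = mex{0} = 1
g(2) = mex{1} = 0
g(3) = mex{0} = 1
g(4) = mex{0,1} = 2
g(5) = mex{0,1,2} = 3
g(6) = mex{0,1,3} = 2
So g(6) = 2.
Heap B is a plain Nim heap of size 10, so its Grundy value is 10.
Grundy values for heap C (subtraction set {5, 7}):
k:     0  1  2  3  4  5  6  7  8  9
g(k):  0  0  0  0  0  1  1  1  1  1
So g(9) = 1.
The value of a disjunctive sum is the nim-sum of the parts.
Combined value = 2 XOR 10 XOR 1 = 9.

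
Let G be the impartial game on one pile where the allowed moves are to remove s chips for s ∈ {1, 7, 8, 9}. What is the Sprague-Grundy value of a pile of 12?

2

Grundy values for subtraction set {1, 7, 8, 9}:
g(0) = mex{} = 0
g(1) = mex{0} = 1
g(2) = mex{1} = 0
g(3) = mex{0} = 1
g(4) = mex{1} = 0
g(5) = mex{0} = 1
g(6) = mex{1} = 0
g(7) = mex{0} = 1
g(8) = mex{0,1} = 2
g(9) = mex{0,1,2} = 3
g(10) = mex{0,1,3} = 2
g(11) = mex{0,1,2} = 3
g(12) = mex{0,1,3} = 2
So g(12) = 2.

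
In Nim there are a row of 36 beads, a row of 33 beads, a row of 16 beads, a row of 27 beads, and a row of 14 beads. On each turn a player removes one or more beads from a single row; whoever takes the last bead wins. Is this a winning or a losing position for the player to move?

Compute the nim-sum pairwise:
36 XOR 33 = 5
5 XOR 16 = 21
21 XOR 27 = 14
14 XOR 14 = 0
The nim-sum is 0, so this is a P-position: the player to move is in a losing position under optimal play.

Losing position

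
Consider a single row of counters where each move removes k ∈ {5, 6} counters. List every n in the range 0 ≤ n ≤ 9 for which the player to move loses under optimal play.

0, 1, 2, 3, 4

Compute g(0), g(1), … for moves {5, 6}:
k:     0  1  2  3  4  5  6  7  8  9
g(k):  0  0  0  0  0  1  1  1  1  1
The P-positions (g = 0) in 0..9 are 0, 1, 2, 3, 4.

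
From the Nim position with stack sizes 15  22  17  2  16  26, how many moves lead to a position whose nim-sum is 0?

0

Compute the nim-sum pairwise:
15 ^ 22 = 25
25 ^ 17 = 8
8 ^ 2 = 10
10 ^ 16 = 26
26 ^ 26 = 0
The nim-sum is already 0, so every move leaves a nonzero nim-sum — there are no winning moves.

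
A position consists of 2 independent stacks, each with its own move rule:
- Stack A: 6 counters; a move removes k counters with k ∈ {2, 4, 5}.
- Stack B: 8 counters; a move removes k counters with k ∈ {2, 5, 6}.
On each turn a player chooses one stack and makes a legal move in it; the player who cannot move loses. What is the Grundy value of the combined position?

For stack A, compute g(0), g(1), … with moves {2, 4, 5}:
g(0) = mex{} = 0
g(1) = mex{} = 0
g(2) = mex{0} = 1
g(3) = mex{0} = 1
g(4) = mex{0,1} = 2
g(5) = mex{0,1} = 2
g(6) = mex{0,1,2} = 3
So g(6) = 3.
For stack B, compute g(0), g(1), … with moves {2, 5, 6}:
g(0) = mex{} = 0
g(1) = mex{} = 0
g(2) = mex{0} = 1
g(3) = mex{0} = 1
g(4) = mex{1} = 0
g(5) = mex{0,1} = 2
g(6) = mex{0} = 1
g(7) = mex{0,1,2} = 3
g(8) = mex{1} = 0
So g(8) = 0.
By the Sprague-Grundy theorem, the Grundy value of a sum of independent games is the XOR of the component values.
Combined value = 3 XOR 0 = 3.

3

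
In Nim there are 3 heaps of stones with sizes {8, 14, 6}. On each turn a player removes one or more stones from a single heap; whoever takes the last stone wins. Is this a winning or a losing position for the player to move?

Losing position

In binary:
  1000  (8)
  1110  (14)
  0110  (6)
  ----
  0000  (0)
The nim-sum is 0, so this is a P-position: the player to move is in a losing position under optimal play.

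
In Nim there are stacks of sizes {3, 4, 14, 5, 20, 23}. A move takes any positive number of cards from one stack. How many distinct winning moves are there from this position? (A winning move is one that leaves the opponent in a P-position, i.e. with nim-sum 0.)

Compute the nim-sum pairwise:
3 ^ 4 = 7
7 ^ 14 = 9
9 ^ 5 = 12
12 ^ 20 = 24
24 ^ 23 = 15
The overall nim-sum is X = 15. A stack of size p has a winning move iff p XOR X < p (reduce it to p XOR X).
  3: 3 XOR 15 = 12 ≥ 3 — no move.
  4: 4 XOR 15 = 11 ≥ 4 — no move.
  14: 14 XOR 15 = 1 < 14 — winning move (to 1).
  5: 5 XOR 15 = 10 ≥ 5 — no move.
  20: 20 XOR 15 = 27 ≥ 20 — no move.
  23: 23 XOR 15 = 24 ≥ 23 — no move.
That gives 1 winning move.

1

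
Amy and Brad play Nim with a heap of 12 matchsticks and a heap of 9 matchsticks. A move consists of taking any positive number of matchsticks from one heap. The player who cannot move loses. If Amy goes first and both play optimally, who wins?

Amy wins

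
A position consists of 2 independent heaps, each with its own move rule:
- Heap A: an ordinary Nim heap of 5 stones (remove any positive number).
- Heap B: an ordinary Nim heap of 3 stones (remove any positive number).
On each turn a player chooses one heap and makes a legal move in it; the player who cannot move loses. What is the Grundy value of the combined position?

Heap A is a plain Nim heap of size 5, so its Grundy value is 5.
Heap B is a plain Nim heap of size 3, so its Grundy value is 3.
By the Sprague-Grundy theorem, the Grundy value of a sum of independent games is the XOR of the component values.
Combined value = 5 ⊕ 3 = 6.

6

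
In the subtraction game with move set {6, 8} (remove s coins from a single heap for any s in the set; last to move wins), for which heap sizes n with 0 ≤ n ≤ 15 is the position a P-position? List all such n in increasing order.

Build the Grundy sequence with g(k) = mex{g(k−s) : s ∈ {6, 8}, s ≤ k}:
k:     0  1  2  3  4  5  6  7  8  9 10 11 12 13 14 15
g(k):  0  0  0  0  0  0  1  1  1  1  1  1  2  2  0  0
The P-positions (g = 0) in 0..15 are 0, 1, 2, 3, 4, 5, 14, 15.

0, 1, 2, 3, 4, 5, 14, 15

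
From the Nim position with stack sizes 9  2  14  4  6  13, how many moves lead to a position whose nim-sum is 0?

3

Nim-sum: 9 XOR 2 XOR 14 XOR 4 XOR 6 XOR 13 = 10.
The overall nim-sum is X = 10. A stack of size p has a winning move iff p XOR X < p (reduce it to p XOR X).
  9: 9 XOR 10 = 3 < 9 — winning move (to 3).
  2: 2 XOR 10 = 8 ≥ 2 — no move.
  14: 14 XOR 10 = 4 < 14 — winning move (to 4).
  4: 4 XOR 10 = 14 ≥ 4 — no move.
  6: 6 XOR 10 = 12 ≥ 6 — no move.
  13: 13 XOR 10 = 7 < 13 — winning move (to 7).
That gives 3 winning moves.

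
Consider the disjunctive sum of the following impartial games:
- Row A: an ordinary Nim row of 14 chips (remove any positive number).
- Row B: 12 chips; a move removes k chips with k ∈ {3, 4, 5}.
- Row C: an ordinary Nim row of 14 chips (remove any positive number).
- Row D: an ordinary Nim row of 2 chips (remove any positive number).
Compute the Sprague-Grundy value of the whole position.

3

Row A is a plain Nim row of size 14, so its Grundy value is 14.
Build the Grundy sequence for row B with g(k) = mex{g(k−s) : s ∈ {3, 4, 5}, s ≤ k}:
g(0) = mex{} = 0
g(1) = mex{} = 0
g(2) = mex{} = 0
g(3) = mex{0} = 1
g(4) = mex{0} = 1
g(5) = mex{0} = 1
g(6) = mex{0,1} = 2
g(7) = mex{0,1} = 2
g(8) = mex{1} = 0
g(9) = mex{1,2} = 0
g(10) = mex{1,2} = 0
g(11) = mex{0,2} = 1
g(12) = mex{0,2} = 1
So g(12) = 1.
Row C is a plain Nim row of size 14, so its Grundy value is 14.
Row D is a plain Nim row of size 2, so its Grundy value is 2.
The value of a disjunctive sum is the nim-sum of the parts.
Combined value = 14 XOR 1 XOR 14 XOR 2 = 3.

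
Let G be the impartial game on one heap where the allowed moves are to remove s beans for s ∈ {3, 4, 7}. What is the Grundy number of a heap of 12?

0

Compute g(0), g(1), … for moves {3, 4, 7}:
k:     0  1  2  3  4  5  6  7  8  9 10 11 12
g(k):  0  0  0  1  1  1  2  2  2  3  0  0  0
So g(12) = 0.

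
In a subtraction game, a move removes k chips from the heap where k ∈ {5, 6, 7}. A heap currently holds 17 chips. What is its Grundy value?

Compute g(0), g(1), … for moves {5, 6, 7}:
k:     0  1  2  3  4  5  6  7  8  9 10 11 12 13 14 15 16 17
g(k):  0  0  0  0  0  1  1  1  1  1  2  2  0  0  0  0  0  1
So g(17) = 1.

1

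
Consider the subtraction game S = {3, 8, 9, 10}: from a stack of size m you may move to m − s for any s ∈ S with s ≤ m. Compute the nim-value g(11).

3

Compute g(0), g(1), … for moves {3, 8, 9, 10}:
k:     0  1  2  3  4  5  6  7  8  9 10 11
g(k):  0  0  0  1  1  1  0  0  2  1  1  3
So g(11) = 3.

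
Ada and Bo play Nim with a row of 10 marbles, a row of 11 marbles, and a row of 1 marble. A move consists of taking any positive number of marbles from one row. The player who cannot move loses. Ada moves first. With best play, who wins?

Bo wins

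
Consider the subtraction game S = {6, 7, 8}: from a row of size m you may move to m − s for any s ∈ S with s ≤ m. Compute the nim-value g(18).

Build the Grundy sequence with g(k) = mex{g(k−s) : s ∈ {6, 7, 8}, s ≤ k}:
k:     0  1  2  3  4  5  6  7  8  9 10 11 12 13 14 15 16 17 18
g(k):  0  0  0  0  0  0  1  1  1  1  1  1  2  2  0  0  0  0  0
So g(18) = 0.

0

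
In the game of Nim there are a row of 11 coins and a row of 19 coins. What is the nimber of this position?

24

Nim-sum: 11 XOR 19 = 24.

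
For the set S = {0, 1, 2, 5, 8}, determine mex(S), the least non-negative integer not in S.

3

The values 0, 1, 2 are all present; 3 is the first non-negative integer missing from the set.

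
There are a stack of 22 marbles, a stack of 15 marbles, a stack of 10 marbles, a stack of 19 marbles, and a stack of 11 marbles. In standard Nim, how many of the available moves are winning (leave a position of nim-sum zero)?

In binary:
  10110  (22)
  01111  (15)
  01010  (10)
  10011  (19)
  01011  (11)
  -----
  01011  (11)
The overall nim-sum is X = 11. A stack of size p has a winning move iff p XOR X < p (reduce it to p XOR X).
  22: 22 XOR 11 = 29 ≥ 22 — no move.
  15: 15 XOR 11 = 4 < 15 — winning move (to 4).
  10: 10 XOR 11 = 1 < 10 — winning move (to 1).
  19: 19 XOR 11 = 24 ≥ 19 — no move.
  11: 11 XOR 11 = 0 < 11 — winning move (to 0).
That gives 3 winning moves.

3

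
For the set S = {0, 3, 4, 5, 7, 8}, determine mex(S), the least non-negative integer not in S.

0 is in the set but 1 is not, so the mex is 1.

1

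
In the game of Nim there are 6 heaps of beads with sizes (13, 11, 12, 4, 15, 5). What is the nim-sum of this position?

4

Nim-sum: 13 ⊕ 11 ⊕ 12 ⊕ 4 ⊕ 15 ⊕ 5 = 4.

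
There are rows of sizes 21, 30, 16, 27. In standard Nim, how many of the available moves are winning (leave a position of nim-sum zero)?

0

Nim-sum: 21 ⊕ 30 ⊕ 16 ⊕ 27 = 0.
The nim-sum is already 0, so every move leaves a nonzero nim-sum — there are no winning moves.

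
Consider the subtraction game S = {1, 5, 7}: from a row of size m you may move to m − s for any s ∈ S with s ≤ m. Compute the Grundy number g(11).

Build the Grundy sequence with g(k) = mex{g(k−s) : s ∈ {1, 5, 7}, s ≤ k}:
g(0) = mex{} = 0
g(1) = mex{0} = 1
g(2) = mex{1} = 0
g(3) = mex{0} = 1
g(4) = mex{1} = 0
g(5) = mex{0} = 1
g(6) = mex{1} = 0
g(7) = mex{0} = 1
g(8) = mex{1} = 0
g(9) = mex{0} = 1
g(10) = mex{1} = 0
g(11) = mex{0} = 1
So g(11) = 1.

1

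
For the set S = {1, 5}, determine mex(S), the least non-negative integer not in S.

0 is not in the set, so the mex is 0.

0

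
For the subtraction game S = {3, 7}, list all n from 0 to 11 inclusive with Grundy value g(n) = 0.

0, 1, 2, 6, 10, 11

Build the Grundy sequence with g(k) = mex{g(k−s) : s ∈ {3, 7}, s ≤ k}:
g(0) = mex{} = 0
g(1) = mex{} = 0
g(2) = mex{} = 0
g(3) = mex{0} = 1
g(4) = mex{0} = 1
g(5) = mex{0} = 1
g(6) = mex{1} = 0
g(7) = mex{0,1} = 2
g(8) = mex{0,1} = 2
g(9) = mex{0} = 1
g(10) = mex{1,2} = 0
g(11) = mex{1,2} = 0
The P-positions (g = 0) in 0..11 are 0, 1, 2, 6, 10, 11.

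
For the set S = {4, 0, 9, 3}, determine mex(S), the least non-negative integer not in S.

1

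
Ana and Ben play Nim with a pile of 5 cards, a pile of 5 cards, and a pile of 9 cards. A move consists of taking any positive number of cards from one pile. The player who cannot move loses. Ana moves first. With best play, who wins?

Nim-sum: 5 ^ 5 ^ 9 = 9.
The nim-sum is 9 ≠ 0, so this is an N-position: the player to move can win; Ana has a winning move.

Ana wins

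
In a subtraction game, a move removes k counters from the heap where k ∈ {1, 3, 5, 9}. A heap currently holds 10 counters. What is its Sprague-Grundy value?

Grundy values for subtraction set {1, 3, 5, 9}:
k:     0  1  2  3  4  5  6  7  8  9 10
g(k):  0  1  0  1  0  1  0  1  0  1  0
So g(10) = 0.

0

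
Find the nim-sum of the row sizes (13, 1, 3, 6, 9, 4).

4

Compute the nim-sum pairwise:
13 XOR 1 = 12
12 XOR 3 = 15
15 XOR 6 = 9
9 XOR 9 = 0
0 XOR 4 = 4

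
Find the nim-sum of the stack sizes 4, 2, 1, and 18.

21

Write each in binary and XOR column by column:
  00100  (4)
  00010  (2)
  00001  (1)
  10010  (18)
  -----
  10101  (21)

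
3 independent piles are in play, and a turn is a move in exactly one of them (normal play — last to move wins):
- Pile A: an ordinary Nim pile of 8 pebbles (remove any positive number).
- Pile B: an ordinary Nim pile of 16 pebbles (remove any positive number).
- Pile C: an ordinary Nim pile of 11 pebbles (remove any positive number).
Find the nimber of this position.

Pile A is a plain Nim pile of size 8, so its Grundy value is 8.
Pile B is a plain Nim pile of size 16, so its Grundy value is 16.
Pile C is a plain Nim pile of size 11, so its Grundy value is 11.
The value of a disjunctive sum is the nim-sum of the parts.
Combined value = 8 ⊕ 16 ⊕ 11 = 19.

19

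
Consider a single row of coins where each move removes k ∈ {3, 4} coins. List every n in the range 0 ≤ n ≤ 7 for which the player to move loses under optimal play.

0, 1, 2, 7

Grundy values for subtraction set {3, 4}:
g(0) = mex{} = 0
g(1) = mex{} = 0
g(2) = mex{} = 0
g(3) = mex{0} = 1
g(4) = mex{0} = 1
g(5) = mex{0} = 1
g(6) = mex{0,1} = 2
g(7) = mex{1} = 0
The P-positions (g = 0) in 0..7 are 0, 1, 2, 7.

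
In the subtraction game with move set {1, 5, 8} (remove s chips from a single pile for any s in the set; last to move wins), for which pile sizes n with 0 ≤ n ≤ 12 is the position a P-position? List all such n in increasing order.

0, 2, 4, 6

Grundy values for subtraction set {1, 5, 8}:
g(0) = mex{} = 0
g(1) = mex{0} = 1
g(2) = mex{1} = 0
g(3) = mex{0} = 1
g(4) = mex{1} = 0
g(5) = mex{0} = 1
g(6) = mex{1} = 0
g(7) = mex{0} = 1
g(8) = mex{0,1} = 2
g(9) = mex{0,1,2} = 3
g(10) = mex{0,1,3} = 2
g(11) = mex{0,1,2} = 3
g(12) = mex{0,1,3} = 2
The P-positions (g = 0) in 0..12 are 0, 2, 4, 6.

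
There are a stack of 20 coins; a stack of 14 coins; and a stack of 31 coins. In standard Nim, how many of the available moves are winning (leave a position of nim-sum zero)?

3

Nim-sum: 20 ⊕ 14 ⊕ 31 = 5.
The overall nim-sum is X = 5. A stack of size p has a winning move iff p XOR X < p (reduce it to p XOR X).
  20: 20 XOR 5 = 17 < 20 — winning move (to 17).
  14: 14 XOR 5 = 11 < 14 — winning move (to 11).
  31: 31 XOR 5 = 26 < 31 — winning move (to 26).
That gives 3 winning moves.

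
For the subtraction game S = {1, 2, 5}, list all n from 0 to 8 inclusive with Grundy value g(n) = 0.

Grundy values for subtraction set {1, 2, 5}:
g(0) = mex{} = 0
g(1) = mex{0} = 1
g(2) = mex{0,1} = 2
g(3) = mex{1,2} = 0
g(4) = mex{0,2} = 1
g(5) = mex{0,1} = 2
g(6) = mex{1,2} = 0
g(7) = mex{0,2} = 1
g(8) = mex{0,1} = 2
The P-positions (g = 0) in 0..8 are 0, 3, 6.

0, 3, 6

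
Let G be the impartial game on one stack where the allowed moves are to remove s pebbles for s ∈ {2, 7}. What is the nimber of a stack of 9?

0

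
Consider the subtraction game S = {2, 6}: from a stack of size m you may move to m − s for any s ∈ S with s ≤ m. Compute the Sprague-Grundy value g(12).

Grundy values for subtraction set {2, 6}:
g(0) = mex{} = 0
g(1) = mex{} = 0
g(2) = mex{0} = 1
g(3) = mex{0} = 1
g(4) = mex{1} = 0
g(5) = mex{1} = 0
g(6) = mex{0} = 1
g(7) = mex{0} = 1
g(8) = mex{1} = 0
g(9) = mex{1} = 0
g(10) = mex{0} = 1
g(11) = mex{0} = 1
g(12) = mex{1} = 0
So g(12) = 0.

0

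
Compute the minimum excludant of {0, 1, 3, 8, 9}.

The values 0, 1 are all present; 2 is the first non-negative integer missing from the set.

2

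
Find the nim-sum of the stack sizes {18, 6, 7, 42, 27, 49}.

19

Compute the nim-sum pairwise:
18 ⊕ 6 = 20
20 ⊕ 7 = 19
19 ⊕ 42 = 57
57 ⊕ 27 = 34
34 ⊕ 49 = 19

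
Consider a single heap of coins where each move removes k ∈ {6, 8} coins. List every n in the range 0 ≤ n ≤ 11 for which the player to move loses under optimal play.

0, 1, 2, 3, 4, 5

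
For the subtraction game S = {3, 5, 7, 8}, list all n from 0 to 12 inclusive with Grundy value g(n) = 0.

0, 1, 2, 11, 12

Grundy values for subtraction set {3, 5, 7, 8}:
k:     0  1  2  3  4  5  6  7  8  9 10 11 12
g(k):  0  0  0  1  1  1  2  2  2  3  3  0  0
The P-positions (g = 0) in 0..12 are 0, 1, 2, 11, 12.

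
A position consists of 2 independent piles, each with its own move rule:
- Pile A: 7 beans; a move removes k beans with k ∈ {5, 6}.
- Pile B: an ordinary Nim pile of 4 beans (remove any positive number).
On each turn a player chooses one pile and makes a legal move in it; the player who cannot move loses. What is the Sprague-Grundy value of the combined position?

Grundy values for pile A (subtraction set {5, 6}):
g(0) = mex{} = 0
g(1) = mex{} = 0
g(2) = mex{} = 0
g(3) = mex{} = 0
g(4) = mex{} = 0
g(5) = mex{0} = 1
g(6) = mex{0} = 1
g(7) = mex{0} = 1
So g(7) = 1.
Pile B is a plain Nim pile of size 4, so its Grundy value is 4.
By the Sprague-Grundy theorem, the Grundy value of a sum of independent games is the XOR of the component values.
Combined value = 1 ⊕ 4 = 5.

5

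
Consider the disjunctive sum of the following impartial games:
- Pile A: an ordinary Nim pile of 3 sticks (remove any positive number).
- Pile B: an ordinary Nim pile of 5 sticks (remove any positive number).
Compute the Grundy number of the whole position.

Pile A is a plain Nim pile of size 3, so its Grundy value is 3.
Pile B is a plain Nim pile of size 5, so its Grundy value is 5.
The value of a disjunctive sum is the nim-sum of the parts.
Combined value = 3 XOR 5 = 6.

6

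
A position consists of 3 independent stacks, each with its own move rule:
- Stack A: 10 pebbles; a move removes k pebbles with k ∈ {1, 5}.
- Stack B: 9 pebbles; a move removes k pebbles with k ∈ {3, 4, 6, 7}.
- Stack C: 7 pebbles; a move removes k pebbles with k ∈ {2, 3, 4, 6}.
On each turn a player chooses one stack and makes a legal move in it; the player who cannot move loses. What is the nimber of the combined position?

0

Build the Grundy sequence for stack A with g(k) = mex{g(k−s) : s ∈ {1, 5}, s ≤ k}:
g(0) = mex{} = 0
g(1) = mex{0} = 1
g(2) = mex{1} = 0
g(3) = mex{0} = 1
g(4) = mex{1} = 0
g(5) = mex{0} = 1
g(6) = mex{1} = 0
g(7) = mex{0} = 1
g(8) = mex{1} = 0
g(9) = mex{0} = 1
g(10) = mex{1} = 0
So g(10) = 0.
Grundy values for stack B (subtraction set {3, 4, 6, 7}):
k:     0  1  2  3  4  5  6  7  8  9
g(k):  0  0  0  1  1  1  2  2  2  3
So g(9) = 3.
For stack C, compute g(0), g(1), … with moves {2, 3, 4, 6}:
g(0) = mex{} = 0
g(1) = mex{} = 0
g(2) = mex{0} = 1
g(3) = mex{0} = 1
g(4) = mex{0,1} = 2
g(5) = mex{0,1} = 2
g(6) = mex{0,1,2} = 3
g(7) = mex{0,1,2} = 3
So g(7) = 3.
By the Sprague-Grundy theorem, the Grundy value of a sum of independent games is the XOR of the component values.
Combined value = 0 XOR 3 XOR 3 = 0.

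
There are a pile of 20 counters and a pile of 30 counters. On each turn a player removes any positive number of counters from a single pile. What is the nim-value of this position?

Nim-sum: 20 XOR 30 = 10.

10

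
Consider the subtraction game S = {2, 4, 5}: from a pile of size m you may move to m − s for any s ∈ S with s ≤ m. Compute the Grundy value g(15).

0

Build the Grundy sequence with g(k) = mex{g(k−s) : s ∈ {2, 4, 5}, s ≤ k}:
k:     0  1  2  3  4  5  6  7  8  9 10 11 12 13 14 15
g(k):  0  0  1  1  2  2  3  0  0  1  1  2  2  3  0  0
So g(15) = 0.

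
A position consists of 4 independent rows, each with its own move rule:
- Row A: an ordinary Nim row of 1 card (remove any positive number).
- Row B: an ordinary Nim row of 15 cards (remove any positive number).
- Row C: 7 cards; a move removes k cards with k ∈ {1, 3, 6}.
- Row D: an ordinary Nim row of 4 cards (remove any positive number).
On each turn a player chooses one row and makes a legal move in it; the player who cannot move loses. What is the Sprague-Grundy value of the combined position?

9

Row A is a plain Nim row of size 1, so its Grundy value is 1.
Row B is a plain Nim row of size 15, so its Grundy value is 15.
Grundy values for row C (subtraction set {1, 3, 6}):
k:     0  1  2  3  4  5  6  7
g(k):  0  1  0  1  0  1  2  3
So g(7) = 3.
Row D is a plain Nim row of size 4, so its Grundy value is 4.
The value of a disjunctive sum is the nim-sum of the parts.
Combined value = 1 XOR 15 XOR 3 XOR 4 = 9.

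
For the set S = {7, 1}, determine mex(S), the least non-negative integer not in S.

0 is not in the set, so the mex is 0.

0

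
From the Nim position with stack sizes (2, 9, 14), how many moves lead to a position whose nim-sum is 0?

1

Nim-sum: 2 ⊕ 9 ⊕ 14 = 5.
The overall nim-sum is X = 5. A stack of size p has a winning move iff p XOR X < p (reduce it to p XOR X).
  2: 2 XOR 5 = 7 ≥ 2 — no move.
  9: 9 XOR 5 = 12 ≥ 9 — no move.
  14: 14 XOR 5 = 11 < 14 — winning move (to 11).
That gives 1 winning move.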